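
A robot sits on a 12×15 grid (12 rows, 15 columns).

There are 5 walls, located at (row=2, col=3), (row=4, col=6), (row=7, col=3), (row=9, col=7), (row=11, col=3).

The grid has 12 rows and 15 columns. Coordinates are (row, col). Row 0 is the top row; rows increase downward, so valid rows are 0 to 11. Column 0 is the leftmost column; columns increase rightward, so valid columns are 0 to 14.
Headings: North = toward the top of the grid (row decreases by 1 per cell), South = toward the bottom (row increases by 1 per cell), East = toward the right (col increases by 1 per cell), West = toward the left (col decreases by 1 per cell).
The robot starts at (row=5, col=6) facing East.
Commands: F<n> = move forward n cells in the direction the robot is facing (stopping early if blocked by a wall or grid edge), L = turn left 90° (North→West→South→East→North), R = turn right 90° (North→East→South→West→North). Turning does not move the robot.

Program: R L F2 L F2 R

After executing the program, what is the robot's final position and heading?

Answer: Final position: (row=3, col=8), facing East

Derivation:
Start: (row=5, col=6), facing East
  R: turn right, now facing South
  L: turn left, now facing East
  F2: move forward 2, now at (row=5, col=8)
  L: turn left, now facing North
  F2: move forward 2, now at (row=3, col=8)
  R: turn right, now facing East
Final: (row=3, col=8), facing East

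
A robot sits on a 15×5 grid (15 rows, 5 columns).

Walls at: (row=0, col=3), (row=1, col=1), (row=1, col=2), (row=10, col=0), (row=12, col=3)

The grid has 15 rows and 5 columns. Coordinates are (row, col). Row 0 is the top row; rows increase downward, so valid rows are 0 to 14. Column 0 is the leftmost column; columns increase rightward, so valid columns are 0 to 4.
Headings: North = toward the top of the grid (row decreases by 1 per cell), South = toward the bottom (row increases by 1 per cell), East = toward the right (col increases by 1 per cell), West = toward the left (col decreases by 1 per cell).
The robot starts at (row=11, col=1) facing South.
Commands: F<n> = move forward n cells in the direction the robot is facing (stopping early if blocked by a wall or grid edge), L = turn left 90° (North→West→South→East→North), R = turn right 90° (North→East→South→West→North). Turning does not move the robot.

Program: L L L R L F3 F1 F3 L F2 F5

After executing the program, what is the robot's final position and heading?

Answer: Final position: (row=14, col=0), facing South

Derivation:
Start: (row=11, col=1), facing South
  L: turn left, now facing East
  L: turn left, now facing North
  L: turn left, now facing West
  R: turn right, now facing North
  L: turn left, now facing West
  F3: move forward 1/3 (blocked), now at (row=11, col=0)
  F1: move forward 0/1 (blocked), now at (row=11, col=0)
  F3: move forward 0/3 (blocked), now at (row=11, col=0)
  L: turn left, now facing South
  F2: move forward 2, now at (row=13, col=0)
  F5: move forward 1/5 (blocked), now at (row=14, col=0)
Final: (row=14, col=0), facing South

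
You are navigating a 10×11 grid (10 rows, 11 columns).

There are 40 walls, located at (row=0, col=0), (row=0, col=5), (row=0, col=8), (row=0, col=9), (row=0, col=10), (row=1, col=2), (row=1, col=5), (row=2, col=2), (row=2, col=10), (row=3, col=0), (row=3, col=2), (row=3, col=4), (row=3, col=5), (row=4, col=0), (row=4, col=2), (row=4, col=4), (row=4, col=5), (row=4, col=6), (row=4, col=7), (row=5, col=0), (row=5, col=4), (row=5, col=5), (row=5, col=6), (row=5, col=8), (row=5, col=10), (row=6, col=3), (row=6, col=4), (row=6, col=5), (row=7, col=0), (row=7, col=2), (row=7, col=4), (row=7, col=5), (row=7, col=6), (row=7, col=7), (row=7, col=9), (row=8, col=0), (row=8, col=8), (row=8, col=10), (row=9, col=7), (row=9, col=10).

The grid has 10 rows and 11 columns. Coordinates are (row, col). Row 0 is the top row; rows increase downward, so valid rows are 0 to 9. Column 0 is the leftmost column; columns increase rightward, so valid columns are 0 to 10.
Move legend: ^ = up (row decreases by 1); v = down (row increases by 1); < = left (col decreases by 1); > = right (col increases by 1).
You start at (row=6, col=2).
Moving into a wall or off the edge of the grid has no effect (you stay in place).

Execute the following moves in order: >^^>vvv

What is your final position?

Start: (row=6, col=2)
  > (right): blocked, stay at (row=6, col=2)
  ^ (up): (row=6, col=2) -> (row=5, col=2)
  ^ (up): blocked, stay at (row=5, col=2)
  > (right): (row=5, col=2) -> (row=5, col=3)
  [×3]v (down): blocked, stay at (row=5, col=3)
Final: (row=5, col=3)

Answer: Final position: (row=5, col=3)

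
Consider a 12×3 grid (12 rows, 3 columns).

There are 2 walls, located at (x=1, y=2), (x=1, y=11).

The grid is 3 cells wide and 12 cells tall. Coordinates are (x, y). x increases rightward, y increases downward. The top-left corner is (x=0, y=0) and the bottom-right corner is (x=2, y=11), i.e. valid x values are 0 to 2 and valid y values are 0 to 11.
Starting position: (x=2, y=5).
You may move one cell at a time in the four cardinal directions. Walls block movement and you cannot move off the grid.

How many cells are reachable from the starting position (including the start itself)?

BFS flood-fill from (x=2, y=5):
  Distance 0: (x=2, y=5)
  Distance 1: (x=2, y=4), (x=1, y=5), (x=2, y=6)
  Distance 2: (x=2, y=3), (x=1, y=4), (x=0, y=5), (x=1, y=6), (x=2, y=7)
  Distance 3: (x=2, y=2), (x=1, y=3), (x=0, y=4), (x=0, y=6), (x=1, y=7), (x=2, y=8)
  Distance 4: (x=2, y=1), (x=0, y=3), (x=0, y=7), (x=1, y=8), (x=2, y=9)
  Distance 5: (x=2, y=0), (x=1, y=1), (x=0, y=2), (x=0, y=8), (x=1, y=9), (x=2, y=10)
  Distance 6: (x=1, y=0), (x=0, y=1), (x=0, y=9), (x=1, y=10), (x=2, y=11)
  Distance 7: (x=0, y=0), (x=0, y=10)
  Distance 8: (x=0, y=11)
Total reachable: 34 (grid has 34 open cells total)

Answer: Reachable cells: 34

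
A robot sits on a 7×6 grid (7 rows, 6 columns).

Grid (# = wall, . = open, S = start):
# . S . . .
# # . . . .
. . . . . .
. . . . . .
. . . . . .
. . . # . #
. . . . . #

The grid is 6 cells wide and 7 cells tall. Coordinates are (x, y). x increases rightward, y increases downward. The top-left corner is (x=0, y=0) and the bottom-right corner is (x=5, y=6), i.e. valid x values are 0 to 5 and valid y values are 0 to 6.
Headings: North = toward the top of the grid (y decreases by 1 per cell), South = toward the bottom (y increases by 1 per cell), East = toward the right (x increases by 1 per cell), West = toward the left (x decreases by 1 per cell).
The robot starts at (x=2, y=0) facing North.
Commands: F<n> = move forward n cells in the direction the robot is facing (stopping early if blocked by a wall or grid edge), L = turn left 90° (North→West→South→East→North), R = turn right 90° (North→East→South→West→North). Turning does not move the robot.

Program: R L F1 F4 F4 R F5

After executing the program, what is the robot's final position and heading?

Start: (x=2, y=0), facing North
  R: turn right, now facing East
  L: turn left, now facing North
  F1: move forward 0/1 (blocked), now at (x=2, y=0)
  F4: move forward 0/4 (blocked), now at (x=2, y=0)
  F4: move forward 0/4 (blocked), now at (x=2, y=0)
  R: turn right, now facing East
  F5: move forward 3/5 (blocked), now at (x=5, y=0)
Final: (x=5, y=0), facing East

Answer: Final position: (x=5, y=0), facing East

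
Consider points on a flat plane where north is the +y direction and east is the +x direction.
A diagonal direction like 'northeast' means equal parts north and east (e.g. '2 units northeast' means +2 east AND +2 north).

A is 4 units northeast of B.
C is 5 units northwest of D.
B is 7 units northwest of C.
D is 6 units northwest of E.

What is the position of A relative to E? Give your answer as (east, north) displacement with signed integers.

Answer: A is at (east=-14, north=22) relative to E.

Derivation:
Place E at the origin (east=0, north=0).
  D is 6 units northwest of E: delta (east=-6, north=+6); D at (east=-6, north=6).
  C is 5 units northwest of D: delta (east=-5, north=+5); C at (east=-11, north=11).
  B is 7 units northwest of C: delta (east=-7, north=+7); B at (east=-18, north=18).
  A is 4 units northeast of B: delta (east=+4, north=+4); A at (east=-14, north=22).
Therefore A relative to E: (east=-14, north=22).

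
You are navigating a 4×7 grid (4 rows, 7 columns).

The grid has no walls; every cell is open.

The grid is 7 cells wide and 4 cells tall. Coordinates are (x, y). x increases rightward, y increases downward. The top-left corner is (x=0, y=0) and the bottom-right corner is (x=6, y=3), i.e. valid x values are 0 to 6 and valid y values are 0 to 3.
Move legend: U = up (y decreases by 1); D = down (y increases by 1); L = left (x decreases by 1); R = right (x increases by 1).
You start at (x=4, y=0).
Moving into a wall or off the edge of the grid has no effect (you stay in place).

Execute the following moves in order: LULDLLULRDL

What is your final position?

Answer: Final position: (x=0, y=1)

Derivation:
Start: (x=4, y=0)
  L (left): (x=4, y=0) -> (x=3, y=0)
  U (up): blocked, stay at (x=3, y=0)
  L (left): (x=3, y=0) -> (x=2, y=0)
  D (down): (x=2, y=0) -> (x=2, y=1)
  L (left): (x=2, y=1) -> (x=1, y=1)
  L (left): (x=1, y=1) -> (x=0, y=1)
  U (up): (x=0, y=1) -> (x=0, y=0)
  L (left): blocked, stay at (x=0, y=0)
  R (right): (x=0, y=0) -> (x=1, y=0)
  D (down): (x=1, y=0) -> (x=1, y=1)
  L (left): (x=1, y=1) -> (x=0, y=1)
Final: (x=0, y=1)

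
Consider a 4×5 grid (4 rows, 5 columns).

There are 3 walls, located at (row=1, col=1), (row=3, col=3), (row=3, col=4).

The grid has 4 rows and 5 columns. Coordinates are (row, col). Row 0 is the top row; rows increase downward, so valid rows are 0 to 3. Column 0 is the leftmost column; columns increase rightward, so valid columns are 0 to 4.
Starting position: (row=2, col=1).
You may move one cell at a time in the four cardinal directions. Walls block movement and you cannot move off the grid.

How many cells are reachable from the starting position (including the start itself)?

Answer: Reachable cells: 17

Derivation:
BFS flood-fill from (row=2, col=1):
  Distance 0: (row=2, col=1)
  Distance 1: (row=2, col=0), (row=2, col=2), (row=3, col=1)
  Distance 2: (row=1, col=0), (row=1, col=2), (row=2, col=3), (row=3, col=0), (row=3, col=2)
  Distance 3: (row=0, col=0), (row=0, col=2), (row=1, col=3), (row=2, col=4)
  Distance 4: (row=0, col=1), (row=0, col=3), (row=1, col=4)
  Distance 5: (row=0, col=4)
Total reachable: 17 (grid has 17 open cells total)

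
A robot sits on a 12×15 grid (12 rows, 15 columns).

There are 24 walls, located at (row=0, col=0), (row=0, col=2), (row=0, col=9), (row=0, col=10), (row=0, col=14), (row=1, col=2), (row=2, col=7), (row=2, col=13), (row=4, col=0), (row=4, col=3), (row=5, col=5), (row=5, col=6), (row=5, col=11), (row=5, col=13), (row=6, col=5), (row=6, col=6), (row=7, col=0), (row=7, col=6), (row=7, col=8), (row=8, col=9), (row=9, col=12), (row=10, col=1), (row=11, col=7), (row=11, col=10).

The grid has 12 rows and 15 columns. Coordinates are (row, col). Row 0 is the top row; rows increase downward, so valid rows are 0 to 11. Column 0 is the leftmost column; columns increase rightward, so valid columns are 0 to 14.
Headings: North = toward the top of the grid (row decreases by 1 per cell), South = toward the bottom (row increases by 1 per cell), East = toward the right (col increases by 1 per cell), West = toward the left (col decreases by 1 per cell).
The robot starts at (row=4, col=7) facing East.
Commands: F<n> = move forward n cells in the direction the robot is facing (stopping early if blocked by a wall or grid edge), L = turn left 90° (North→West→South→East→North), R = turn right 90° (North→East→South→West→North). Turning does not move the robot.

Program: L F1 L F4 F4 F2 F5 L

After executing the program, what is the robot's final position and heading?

Answer: Final position: (row=3, col=0), facing South

Derivation:
Start: (row=4, col=7), facing East
  L: turn left, now facing North
  F1: move forward 1, now at (row=3, col=7)
  L: turn left, now facing West
  F4: move forward 4, now at (row=3, col=3)
  F4: move forward 3/4 (blocked), now at (row=3, col=0)
  F2: move forward 0/2 (blocked), now at (row=3, col=0)
  F5: move forward 0/5 (blocked), now at (row=3, col=0)
  L: turn left, now facing South
Final: (row=3, col=0), facing South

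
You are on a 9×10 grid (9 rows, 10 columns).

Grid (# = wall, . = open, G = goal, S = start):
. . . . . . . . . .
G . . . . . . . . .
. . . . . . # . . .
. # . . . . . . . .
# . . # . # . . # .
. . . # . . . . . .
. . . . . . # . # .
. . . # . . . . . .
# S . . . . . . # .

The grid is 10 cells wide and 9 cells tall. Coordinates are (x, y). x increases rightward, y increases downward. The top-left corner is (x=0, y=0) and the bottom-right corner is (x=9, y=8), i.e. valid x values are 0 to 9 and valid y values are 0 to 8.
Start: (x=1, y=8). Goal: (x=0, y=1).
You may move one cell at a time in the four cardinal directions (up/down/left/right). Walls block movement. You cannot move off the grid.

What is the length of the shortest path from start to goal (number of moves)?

BFS from (x=1, y=8) until reaching (x=0, y=1):
  Distance 0: (x=1, y=8)
  Distance 1: (x=1, y=7), (x=2, y=8)
  Distance 2: (x=1, y=6), (x=0, y=7), (x=2, y=7), (x=3, y=8)
  Distance 3: (x=1, y=5), (x=0, y=6), (x=2, y=6), (x=4, y=8)
  Distance 4: (x=1, y=4), (x=0, y=5), (x=2, y=5), (x=3, y=6), (x=4, y=7), (x=5, y=8)
  Distance 5: (x=2, y=4), (x=4, y=6), (x=5, y=7), (x=6, y=8)
  Distance 6: (x=2, y=3), (x=4, y=5), (x=5, y=6), (x=6, y=7), (x=7, y=8)
  Distance 7: (x=2, y=2), (x=3, y=3), (x=4, y=4), (x=5, y=5), (x=7, y=7)
  Distance 8: (x=2, y=1), (x=1, y=2), (x=3, y=2), (x=4, y=3), (x=6, y=5), (x=7, y=6), (x=8, y=7)
  Distance 9: (x=2, y=0), (x=1, y=1), (x=3, y=1), (x=0, y=2), (x=4, y=2), (x=5, y=3), (x=6, y=4), (x=7, y=5), (x=9, y=7)
  Distance 10: (x=1, y=0), (x=3, y=0), (x=0, y=1), (x=4, y=1), (x=5, y=2), (x=0, y=3), (x=6, y=3), (x=7, y=4), (x=8, y=5), (x=9, y=6), (x=9, y=8)  <- goal reached here
One shortest path (10 moves): (x=1, y=8) -> (x=2, y=8) -> (x=2, y=7) -> (x=2, y=6) -> (x=2, y=5) -> (x=2, y=4) -> (x=2, y=3) -> (x=2, y=2) -> (x=1, y=2) -> (x=0, y=2) -> (x=0, y=1)

Answer: Shortest path length: 10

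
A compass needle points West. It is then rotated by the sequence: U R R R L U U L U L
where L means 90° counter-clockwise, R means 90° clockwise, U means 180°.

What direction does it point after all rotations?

Answer: Final heading: West

Derivation:
Start: West
  U (U-turn (180°)) -> East
  R (right (90° clockwise)) -> South
  R (right (90° clockwise)) -> West
  R (right (90° clockwise)) -> North
  L (left (90° counter-clockwise)) -> West
  U (U-turn (180°)) -> East
  U (U-turn (180°)) -> West
  L (left (90° counter-clockwise)) -> South
  U (U-turn (180°)) -> North
  L (left (90° counter-clockwise)) -> West
Final: West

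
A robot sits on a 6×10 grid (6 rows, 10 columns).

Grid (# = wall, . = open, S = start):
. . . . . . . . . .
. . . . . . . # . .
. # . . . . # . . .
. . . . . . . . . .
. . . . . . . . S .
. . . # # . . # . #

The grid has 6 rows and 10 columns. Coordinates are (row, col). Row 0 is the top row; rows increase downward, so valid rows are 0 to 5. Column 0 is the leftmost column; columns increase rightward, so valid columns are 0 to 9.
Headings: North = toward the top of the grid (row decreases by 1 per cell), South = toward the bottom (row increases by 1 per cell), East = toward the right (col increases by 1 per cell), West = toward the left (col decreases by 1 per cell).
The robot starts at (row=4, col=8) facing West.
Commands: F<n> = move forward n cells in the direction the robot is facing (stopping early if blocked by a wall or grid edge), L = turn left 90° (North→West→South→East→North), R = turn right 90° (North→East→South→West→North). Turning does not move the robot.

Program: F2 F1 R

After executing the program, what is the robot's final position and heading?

Answer: Final position: (row=4, col=5), facing North

Derivation:
Start: (row=4, col=8), facing West
  F2: move forward 2, now at (row=4, col=6)
  F1: move forward 1, now at (row=4, col=5)
  R: turn right, now facing North
Final: (row=4, col=5), facing North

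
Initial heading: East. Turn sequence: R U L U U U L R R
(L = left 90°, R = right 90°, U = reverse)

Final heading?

Start: East
  R (right (90° clockwise)) -> South
  U (U-turn (180°)) -> North
  L (left (90° counter-clockwise)) -> West
  U (U-turn (180°)) -> East
  U (U-turn (180°)) -> West
  U (U-turn (180°)) -> East
  L (left (90° counter-clockwise)) -> North
  R (right (90° clockwise)) -> East
  R (right (90° clockwise)) -> South
Final: South

Answer: Final heading: South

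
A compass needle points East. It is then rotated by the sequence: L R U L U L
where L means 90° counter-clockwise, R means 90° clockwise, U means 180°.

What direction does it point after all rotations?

Answer: Final heading: West

Derivation:
Start: East
  L (left (90° counter-clockwise)) -> North
  R (right (90° clockwise)) -> East
  U (U-turn (180°)) -> West
  L (left (90° counter-clockwise)) -> South
  U (U-turn (180°)) -> North
  L (left (90° counter-clockwise)) -> West
Final: West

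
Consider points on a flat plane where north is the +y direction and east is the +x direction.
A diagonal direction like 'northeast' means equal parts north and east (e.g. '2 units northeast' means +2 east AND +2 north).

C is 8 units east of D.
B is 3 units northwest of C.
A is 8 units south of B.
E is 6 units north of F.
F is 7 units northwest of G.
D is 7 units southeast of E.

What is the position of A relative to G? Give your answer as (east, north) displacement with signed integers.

Answer: A is at (east=5, north=1) relative to G.

Derivation:
Place G at the origin (east=0, north=0).
  F is 7 units northwest of G: delta (east=-7, north=+7); F at (east=-7, north=7).
  E is 6 units north of F: delta (east=+0, north=+6); E at (east=-7, north=13).
  D is 7 units southeast of E: delta (east=+7, north=-7); D at (east=0, north=6).
  C is 8 units east of D: delta (east=+8, north=+0); C at (east=8, north=6).
  B is 3 units northwest of C: delta (east=-3, north=+3); B at (east=5, north=9).
  A is 8 units south of B: delta (east=+0, north=-8); A at (east=5, north=1).
Therefore A relative to G: (east=5, north=1).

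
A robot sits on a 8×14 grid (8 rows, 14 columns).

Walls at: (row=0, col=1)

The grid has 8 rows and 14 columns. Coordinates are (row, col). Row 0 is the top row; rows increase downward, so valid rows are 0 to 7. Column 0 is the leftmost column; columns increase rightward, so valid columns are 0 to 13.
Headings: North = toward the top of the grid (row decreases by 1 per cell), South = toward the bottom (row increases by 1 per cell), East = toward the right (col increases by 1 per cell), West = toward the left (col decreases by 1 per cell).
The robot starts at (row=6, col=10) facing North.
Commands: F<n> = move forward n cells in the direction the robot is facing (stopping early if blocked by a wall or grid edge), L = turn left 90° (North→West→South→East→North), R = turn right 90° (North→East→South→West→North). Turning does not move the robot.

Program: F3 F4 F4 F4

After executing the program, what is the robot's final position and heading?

Answer: Final position: (row=0, col=10), facing North

Derivation:
Start: (row=6, col=10), facing North
  F3: move forward 3, now at (row=3, col=10)
  F4: move forward 3/4 (blocked), now at (row=0, col=10)
  F4: move forward 0/4 (blocked), now at (row=0, col=10)
  F4: move forward 0/4 (blocked), now at (row=0, col=10)
Final: (row=0, col=10), facing North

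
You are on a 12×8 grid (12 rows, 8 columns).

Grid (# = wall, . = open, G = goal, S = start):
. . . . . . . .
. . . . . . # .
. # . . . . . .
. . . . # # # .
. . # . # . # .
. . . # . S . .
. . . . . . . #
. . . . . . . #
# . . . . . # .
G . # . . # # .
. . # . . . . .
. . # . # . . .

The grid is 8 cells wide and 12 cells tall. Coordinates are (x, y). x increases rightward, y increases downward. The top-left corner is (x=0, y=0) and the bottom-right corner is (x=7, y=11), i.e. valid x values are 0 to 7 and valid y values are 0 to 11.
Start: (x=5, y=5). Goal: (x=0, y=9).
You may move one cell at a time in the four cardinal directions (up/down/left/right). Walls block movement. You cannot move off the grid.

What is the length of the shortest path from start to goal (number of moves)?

Answer: Shortest path length: 9

Derivation:
BFS from (x=5, y=5) until reaching (x=0, y=9):
  Distance 0: (x=5, y=5)
  Distance 1: (x=5, y=4), (x=4, y=5), (x=6, y=5), (x=5, y=6)
  Distance 2: (x=7, y=5), (x=4, y=6), (x=6, y=6), (x=5, y=7)
  Distance 3: (x=7, y=4), (x=3, y=6), (x=4, y=7), (x=6, y=7), (x=5, y=8)
  Distance 4: (x=7, y=3), (x=2, y=6), (x=3, y=7), (x=4, y=8)
  Distance 5: (x=7, y=2), (x=2, y=5), (x=1, y=6), (x=2, y=7), (x=3, y=8), (x=4, y=9)
  Distance 6: (x=7, y=1), (x=6, y=2), (x=1, y=5), (x=0, y=6), (x=1, y=7), (x=2, y=8), (x=3, y=9), (x=4, y=10)
  Distance 7: (x=7, y=0), (x=5, y=2), (x=1, y=4), (x=0, y=5), (x=0, y=7), (x=1, y=8), (x=3, y=10), (x=5, y=10)
  Distance 8: (x=6, y=0), (x=5, y=1), (x=4, y=2), (x=1, y=3), (x=0, y=4), (x=1, y=9), (x=6, y=10), (x=3, y=11), (x=5, y=11)
  Distance 9: (x=5, y=0), (x=4, y=1), (x=3, y=2), (x=0, y=3), (x=2, y=3), (x=0, y=9), (x=1, y=10), (x=7, y=10), (x=6, y=11)  <- goal reached here
One shortest path (9 moves): (x=5, y=5) -> (x=4, y=5) -> (x=4, y=6) -> (x=3, y=6) -> (x=2, y=6) -> (x=1, y=6) -> (x=1, y=7) -> (x=1, y=8) -> (x=1, y=9) -> (x=0, y=9)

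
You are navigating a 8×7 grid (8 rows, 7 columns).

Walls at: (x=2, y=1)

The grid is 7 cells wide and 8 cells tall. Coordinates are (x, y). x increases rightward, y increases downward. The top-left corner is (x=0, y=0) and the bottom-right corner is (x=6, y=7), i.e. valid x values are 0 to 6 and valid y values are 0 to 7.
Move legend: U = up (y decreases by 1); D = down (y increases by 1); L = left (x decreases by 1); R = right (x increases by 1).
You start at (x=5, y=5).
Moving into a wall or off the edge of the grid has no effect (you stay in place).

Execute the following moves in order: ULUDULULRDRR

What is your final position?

Start: (x=5, y=5)
  U (up): (x=5, y=5) -> (x=5, y=4)
  L (left): (x=5, y=4) -> (x=4, y=4)
  U (up): (x=4, y=4) -> (x=4, y=3)
  D (down): (x=4, y=3) -> (x=4, y=4)
  U (up): (x=4, y=4) -> (x=4, y=3)
  L (left): (x=4, y=3) -> (x=3, y=3)
  U (up): (x=3, y=3) -> (x=3, y=2)
  L (left): (x=3, y=2) -> (x=2, y=2)
  R (right): (x=2, y=2) -> (x=3, y=2)
  D (down): (x=3, y=2) -> (x=3, y=3)
  R (right): (x=3, y=3) -> (x=4, y=3)
  R (right): (x=4, y=3) -> (x=5, y=3)
Final: (x=5, y=3)

Answer: Final position: (x=5, y=3)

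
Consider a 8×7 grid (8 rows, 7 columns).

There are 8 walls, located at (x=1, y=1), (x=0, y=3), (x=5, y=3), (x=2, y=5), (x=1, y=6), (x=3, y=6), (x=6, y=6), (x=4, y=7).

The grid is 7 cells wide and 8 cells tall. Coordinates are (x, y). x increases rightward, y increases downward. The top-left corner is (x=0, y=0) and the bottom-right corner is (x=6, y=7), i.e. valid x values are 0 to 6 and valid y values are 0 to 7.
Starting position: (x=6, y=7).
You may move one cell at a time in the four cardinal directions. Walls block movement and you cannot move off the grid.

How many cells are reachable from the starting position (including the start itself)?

BFS flood-fill from (x=6, y=7):
  Distance 0: (x=6, y=7)
  Distance 1: (x=5, y=7)
  Distance 2: (x=5, y=6)
  Distance 3: (x=5, y=5), (x=4, y=6)
  Distance 4: (x=5, y=4), (x=4, y=5), (x=6, y=5)
  Distance 5: (x=4, y=4), (x=6, y=4), (x=3, y=5)
  Distance 6: (x=4, y=3), (x=6, y=3), (x=3, y=4)
  Distance 7: (x=4, y=2), (x=6, y=2), (x=3, y=3), (x=2, y=4)
  Distance 8: (x=4, y=1), (x=6, y=1), (x=3, y=2), (x=5, y=2), (x=2, y=3), (x=1, y=4)
  Distance 9: (x=4, y=0), (x=6, y=0), (x=3, y=1), (x=5, y=1), (x=2, y=2), (x=1, y=3), (x=0, y=4), (x=1, y=5)
  Distance 10: (x=3, y=0), (x=5, y=0), (x=2, y=1), (x=1, y=2), (x=0, y=5)
  Distance 11: (x=2, y=0), (x=0, y=2), (x=0, y=6)
  Distance 12: (x=1, y=0), (x=0, y=1), (x=0, y=7)
  Distance 13: (x=0, y=0), (x=1, y=7)
  Distance 14: (x=2, y=7)
  Distance 15: (x=2, y=6), (x=3, y=7)
Total reachable: 48 (grid has 48 open cells total)

Answer: Reachable cells: 48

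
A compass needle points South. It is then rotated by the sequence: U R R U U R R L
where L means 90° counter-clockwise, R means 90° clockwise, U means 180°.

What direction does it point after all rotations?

Start: South
  U (U-turn (180°)) -> North
  R (right (90° clockwise)) -> East
  R (right (90° clockwise)) -> South
  U (U-turn (180°)) -> North
  U (U-turn (180°)) -> South
  R (right (90° clockwise)) -> West
  R (right (90° clockwise)) -> North
  L (left (90° counter-clockwise)) -> West
Final: West

Answer: Final heading: West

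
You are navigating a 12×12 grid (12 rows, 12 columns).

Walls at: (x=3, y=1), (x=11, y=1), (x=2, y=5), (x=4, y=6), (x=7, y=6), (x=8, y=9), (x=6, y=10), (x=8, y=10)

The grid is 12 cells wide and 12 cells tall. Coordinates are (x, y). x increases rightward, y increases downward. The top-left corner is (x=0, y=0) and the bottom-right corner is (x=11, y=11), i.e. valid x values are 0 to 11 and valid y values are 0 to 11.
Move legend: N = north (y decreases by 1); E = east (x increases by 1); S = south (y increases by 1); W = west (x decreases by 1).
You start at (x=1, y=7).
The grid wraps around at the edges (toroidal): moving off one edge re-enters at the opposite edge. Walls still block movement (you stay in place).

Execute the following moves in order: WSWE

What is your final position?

Answer: Final position: (x=0, y=8)

Derivation:
Start: (x=1, y=7)
  W (west): (x=1, y=7) -> (x=0, y=7)
  S (south): (x=0, y=7) -> (x=0, y=8)
  W (west): (x=0, y=8) -> (x=11, y=8)
  E (east): (x=11, y=8) -> (x=0, y=8)
Final: (x=0, y=8)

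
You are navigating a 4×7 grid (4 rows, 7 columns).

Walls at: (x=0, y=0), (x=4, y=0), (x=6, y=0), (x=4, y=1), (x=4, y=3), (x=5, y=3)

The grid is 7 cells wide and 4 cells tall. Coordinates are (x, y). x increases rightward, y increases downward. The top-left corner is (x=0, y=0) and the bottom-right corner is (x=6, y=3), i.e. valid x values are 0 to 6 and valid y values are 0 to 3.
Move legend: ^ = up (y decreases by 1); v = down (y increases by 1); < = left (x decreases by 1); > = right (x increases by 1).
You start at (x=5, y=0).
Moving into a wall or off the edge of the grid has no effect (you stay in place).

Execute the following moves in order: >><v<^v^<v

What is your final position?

Start: (x=5, y=0)
  > (right): blocked, stay at (x=5, y=0)
  > (right): blocked, stay at (x=5, y=0)
  < (left): blocked, stay at (x=5, y=0)
  v (down): (x=5, y=0) -> (x=5, y=1)
  < (left): blocked, stay at (x=5, y=1)
  ^ (up): (x=5, y=1) -> (x=5, y=0)
  v (down): (x=5, y=0) -> (x=5, y=1)
  ^ (up): (x=5, y=1) -> (x=5, y=0)
  < (left): blocked, stay at (x=5, y=0)
  v (down): (x=5, y=0) -> (x=5, y=1)
Final: (x=5, y=1)

Answer: Final position: (x=5, y=1)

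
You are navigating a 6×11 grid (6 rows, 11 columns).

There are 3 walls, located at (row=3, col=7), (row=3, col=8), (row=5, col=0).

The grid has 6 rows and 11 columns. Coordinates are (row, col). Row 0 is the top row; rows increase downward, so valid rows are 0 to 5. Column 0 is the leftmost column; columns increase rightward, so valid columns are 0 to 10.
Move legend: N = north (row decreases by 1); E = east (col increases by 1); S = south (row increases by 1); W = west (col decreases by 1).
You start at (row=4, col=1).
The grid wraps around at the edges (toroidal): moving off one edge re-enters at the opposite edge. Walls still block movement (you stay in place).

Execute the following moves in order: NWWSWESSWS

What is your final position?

Start: (row=4, col=1)
  N (north): (row=4, col=1) -> (row=3, col=1)
  W (west): (row=3, col=1) -> (row=3, col=0)
  W (west): (row=3, col=0) -> (row=3, col=10)
  S (south): (row=3, col=10) -> (row=4, col=10)
  W (west): (row=4, col=10) -> (row=4, col=9)
  E (east): (row=4, col=9) -> (row=4, col=10)
  S (south): (row=4, col=10) -> (row=5, col=10)
  S (south): (row=5, col=10) -> (row=0, col=10)
  W (west): (row=0, col=10) -> (row=0, col=9)
  S (south): (row=0, col=9) -> (row=1, col=9)
Final: (row=1, col=9)

Answer: Final position: (row=1, col=9)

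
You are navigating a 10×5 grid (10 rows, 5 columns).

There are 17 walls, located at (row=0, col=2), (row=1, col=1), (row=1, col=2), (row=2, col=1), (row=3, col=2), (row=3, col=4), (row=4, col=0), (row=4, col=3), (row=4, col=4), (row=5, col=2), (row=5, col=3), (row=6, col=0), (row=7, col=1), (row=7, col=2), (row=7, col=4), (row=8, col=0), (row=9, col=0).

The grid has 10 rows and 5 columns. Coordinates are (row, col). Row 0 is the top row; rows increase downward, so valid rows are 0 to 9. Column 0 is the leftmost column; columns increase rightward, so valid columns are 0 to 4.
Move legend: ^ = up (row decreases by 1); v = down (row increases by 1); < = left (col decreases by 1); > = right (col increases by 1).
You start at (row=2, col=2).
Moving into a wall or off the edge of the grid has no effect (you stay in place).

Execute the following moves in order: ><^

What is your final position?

Start: (row=2, col=2)
  > (right): (row=2, col=2) -> (row=2, col=3)
  < (left): (row=2, col=3) -> (row=2, col=2)
  ^ (up): blocked, stay at (row=2, col=2)
Final: (row=2, col=2)

Answer: Final position: (row=2, col=2)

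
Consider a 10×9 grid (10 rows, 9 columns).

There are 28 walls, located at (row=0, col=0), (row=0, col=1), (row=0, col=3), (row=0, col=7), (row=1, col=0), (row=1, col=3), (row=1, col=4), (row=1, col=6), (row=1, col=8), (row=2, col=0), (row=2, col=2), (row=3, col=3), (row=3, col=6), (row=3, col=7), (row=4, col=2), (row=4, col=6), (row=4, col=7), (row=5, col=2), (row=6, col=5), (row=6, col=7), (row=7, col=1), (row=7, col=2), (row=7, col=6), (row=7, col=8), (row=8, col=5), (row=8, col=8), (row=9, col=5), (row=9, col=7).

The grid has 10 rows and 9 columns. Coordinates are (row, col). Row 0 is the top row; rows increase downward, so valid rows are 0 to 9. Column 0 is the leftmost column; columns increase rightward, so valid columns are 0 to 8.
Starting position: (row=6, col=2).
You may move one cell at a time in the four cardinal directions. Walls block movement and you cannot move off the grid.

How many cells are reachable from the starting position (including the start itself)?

BFS flood-fill from (row=6, col=2):
  Distance 0: (row=6, col=2)
  Distance 1: (row=6, col=1), (row=6, col=3)
  Distance 2: (row=5, col=1), (row=5, col=3), (row=6, col=0), (row=6, col=4), (row=7, col=3)
  Distance 3: (row=4, col=1), (row=4, col=3), (row=5, col=0), (row=5, col=4), (row=7, col=0), (row=7, col=4), (row=8, col=3)
  Distance 4: (row=3, col=1), (row=4, col=0), (row=4, col=4), (row=5, col=5), (row=7, col=5), (row=8, col=0), (row=8, col=2), (row=8, col=4), (row=9, col=3)
  Distance 5: (row=2, col=1), (row=3, col=0), (row=3, col=2), (row=3, col=4), (row=4, col=5), (row=5, col=6), (row=8, col=1), (row=9, col=0), (row=9, col=2), (row=9, col=4)
  Distance 6: (row=1, col=1), (row=2, col=4), (row=3, col=5), (row=5, col=7), (row=6, col=6), (row=9, col=1)
  Distance 7: (row=1, col=2), (row=2, col=3), (row=2, col=5), (row=5, col=8)
  Distance 8: (row=0, col=2), (row=1, col=5), (row=2, col=6), (row=4, col=8), (row=6, col=8)
  Distance 9: (row=0, col=5), (row=2, col=7), (row=3, col=8)
  Distance 10: (row=0, col=4), (row=0, col=6), (row=1, col=7), (row=2, col=8)
Total reachable: 56 (grid has 62 open cells total)

Answer: Reachable cells: 56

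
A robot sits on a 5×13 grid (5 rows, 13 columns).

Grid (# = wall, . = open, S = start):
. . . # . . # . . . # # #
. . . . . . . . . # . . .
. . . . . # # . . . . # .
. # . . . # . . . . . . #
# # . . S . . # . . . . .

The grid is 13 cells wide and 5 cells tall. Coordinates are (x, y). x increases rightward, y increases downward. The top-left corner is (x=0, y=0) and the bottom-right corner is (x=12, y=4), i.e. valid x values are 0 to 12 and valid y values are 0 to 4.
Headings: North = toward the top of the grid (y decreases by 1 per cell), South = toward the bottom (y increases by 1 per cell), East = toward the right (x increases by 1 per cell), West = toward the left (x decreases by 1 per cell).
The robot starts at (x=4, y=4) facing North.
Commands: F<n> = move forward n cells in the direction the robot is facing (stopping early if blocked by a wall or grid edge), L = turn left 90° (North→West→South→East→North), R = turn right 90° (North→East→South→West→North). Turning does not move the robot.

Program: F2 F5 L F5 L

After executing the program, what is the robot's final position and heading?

Answer: Final position: (x=4, y=0), facing South

Derivation:
Start: (x=4, y=4), facing North
  F2: move forward 2, now at (x=4, y=2)
  F5: move forward 2/5 (blocked), now at (x=4, y=0)
  L: turn left, now facing West
  F5: move forward 0/5 (blocked), now at (x=4, y=0)
  L: turn left, now facing South
Final: (x=4, y=0), facing South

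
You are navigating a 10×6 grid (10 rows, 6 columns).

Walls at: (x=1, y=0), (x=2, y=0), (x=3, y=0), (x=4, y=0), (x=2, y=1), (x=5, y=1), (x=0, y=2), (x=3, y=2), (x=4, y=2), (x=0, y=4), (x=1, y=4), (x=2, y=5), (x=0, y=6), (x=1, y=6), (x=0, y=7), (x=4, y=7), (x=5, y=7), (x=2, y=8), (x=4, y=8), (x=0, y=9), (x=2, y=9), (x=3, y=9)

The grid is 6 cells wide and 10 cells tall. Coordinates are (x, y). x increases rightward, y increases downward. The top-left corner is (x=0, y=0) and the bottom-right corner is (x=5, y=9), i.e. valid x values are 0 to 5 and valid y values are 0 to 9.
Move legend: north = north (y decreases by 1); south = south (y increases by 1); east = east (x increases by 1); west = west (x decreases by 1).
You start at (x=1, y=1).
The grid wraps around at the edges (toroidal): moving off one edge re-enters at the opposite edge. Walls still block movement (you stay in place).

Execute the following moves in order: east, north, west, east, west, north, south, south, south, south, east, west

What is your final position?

Start: (x=1, y=1)
  east (east): blocked, stay at (x=1, y=1)
  north (north): blocked, stay at (x=1, y=1)
  west (west): (x=1, y=1) -> (x=0, y=1)
  east (east): (x=0, y=1) -> (x=1, y=1)
  west (west): (x=1, y=1) -> (x=0, y=1)
  north (north): (x=0, y=1) -> (x=0, y=0)
  south (south): (x=0, y=0) -> (x=0, y=1)
  [×3]south (south): blocked, stay at (x=0, y=1)
  east (east): (x=0, y=1) -> (x=1, y=1)
  west (west): (x=1, y=1) -> (x=0, y=1)
Final: (x=0, y=1)

Answer: Final position: (x=0, y=1)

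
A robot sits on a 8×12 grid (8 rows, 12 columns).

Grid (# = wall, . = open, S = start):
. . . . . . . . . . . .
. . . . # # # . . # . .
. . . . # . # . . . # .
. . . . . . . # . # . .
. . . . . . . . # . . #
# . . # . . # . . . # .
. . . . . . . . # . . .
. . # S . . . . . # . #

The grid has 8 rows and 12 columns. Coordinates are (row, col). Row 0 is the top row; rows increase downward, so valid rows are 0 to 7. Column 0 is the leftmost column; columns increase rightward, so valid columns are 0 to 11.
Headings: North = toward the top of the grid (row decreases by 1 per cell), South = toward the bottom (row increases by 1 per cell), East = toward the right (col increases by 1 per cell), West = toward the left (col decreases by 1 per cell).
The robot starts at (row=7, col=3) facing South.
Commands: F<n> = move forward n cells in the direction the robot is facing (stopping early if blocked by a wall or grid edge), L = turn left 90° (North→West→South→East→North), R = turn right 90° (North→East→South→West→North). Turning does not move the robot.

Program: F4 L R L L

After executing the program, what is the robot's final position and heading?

Start: (row=7, col=3), facing South
  F4: move forward 0/4 (blocked), now at (row=7, col=3)
  L: turn left, now facing East
  R: turn right, now facing South
  L: turn left, now facing East
  L: turn left, now facing North
Final: (row=7, col=3), facing North

Answer: Final position: (row=7, col=3), facing North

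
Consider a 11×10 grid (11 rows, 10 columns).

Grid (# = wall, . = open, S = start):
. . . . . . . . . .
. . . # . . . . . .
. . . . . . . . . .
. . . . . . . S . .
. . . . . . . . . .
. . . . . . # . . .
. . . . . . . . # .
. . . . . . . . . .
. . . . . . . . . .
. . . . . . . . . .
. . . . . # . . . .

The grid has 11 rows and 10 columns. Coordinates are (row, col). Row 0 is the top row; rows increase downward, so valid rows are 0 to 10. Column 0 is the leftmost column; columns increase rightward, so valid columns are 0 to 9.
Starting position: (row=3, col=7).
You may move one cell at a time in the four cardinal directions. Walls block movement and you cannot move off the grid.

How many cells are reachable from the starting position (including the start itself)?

Answer: Reachable cells: 106

Derivation:
BFS flood-fill from (row=3, col=7):
  Distance 0: (row=3, col=7)
  Distance 1: (row=2, col=7), (row=3, col=6), (row=3, col=8), (row=4, col=7)
  Distance 2: (row=1, col=7), (row=2, col=6), (row=2, col=8), (row=3, col=5), (row=3, col=9), (row=4, col=6), (row=4, col=8), (row=5, col=7)
  Distance 3: (row=0, col=7), (row=1, col=6), (row=1, col=8), (row=2, col=5), (row=2, col=9), (row=3, col=4), (row=4, col=5), (row=4, col=9), (row=5, col=8), (row=6, col=7)
  Distance 4: (row=0, col=6), (row=0, col=8), (row=1, col=5), (row=1, col=9), (row=2, col=4), (row=3, col=3), (row=4, col=4), (row=5, col=5), (row=5, col=9), (row=6, col=6), (row=7, col=7)
  Distance 5: (row=0, col=5), (row=0, col=9), (row=1, col=4), (row=2, col=3), (row=3, col=2), (row=4, col=3), (row=5, col=4), (row=6, col=5), (row=6, col=9), (row=7, col=6), (row=7, col=8), (row=8, col=7)
  Distance 6: (row=0, col=4), (row=2, col=2), (row=3, col=1), (row=4, col=2), (row=5, col=3), (row=6, col=4), (row=7, col=5), (row=7, col=9), (row=8, col=6), (row=8, col=8), (row=9, col=7)
  Distance 7: (row=0, col=3), (row=1, col=2), (row=2, col=1), (row=3, col=0), (row=4, col=1), (row=5, col=2), (row=6, col=3), (row=7, col=4), (row=8, col=5), (row=8, col=9), (row=9, col=6), (row=9, col=8), (row=10, col=7)
  Distance 8: (row=0, col=2), (row=1, col=1), (row=2, col=0), (row=4, col=0), (row=5, col=1), (row=6, col=2), (row=7, col=3), (row=8, col=4), (row=9, col=5), (row=9, col=9), (row=10, col=6), (row=10, col=8)
  Distance 9: (row=0, col=1), (row=1, col=0), (row=5, col=0), (row=6, col=1), (row=7, col=2), (row=8, col=3), (row=9, col=4), (row=10, col=9)
  Distance 10: (row=0, col=0), (row=6, col=0), (row=7, col=1), (row=8, col=2), (row=9, col=3), (row=10, col=4)
  Distance 11: (row=7, col=0), (row=8, col=1), (row=9, col=2), (row=10, col=3)
  Distance 12: (row=8, col=0), (row=9, col=1), (row=10, col=2)
  Distance 13: (row=9, col=0), (row=10, col=1)
  Distance 14: (row=10, col=0)
Total reachable: 106 (grid has 106 open cells total)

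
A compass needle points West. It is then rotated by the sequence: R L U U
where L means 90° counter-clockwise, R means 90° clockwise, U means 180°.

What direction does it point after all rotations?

Answer: Final heading: West

Derivation:
Start: West
  R (right (90° clockwise)) -> North
  L (left (90° counter-clockwise)) -> West
  U (U-turn (180°)) -> East
  U (U-turn (180°)) -> West
Final: West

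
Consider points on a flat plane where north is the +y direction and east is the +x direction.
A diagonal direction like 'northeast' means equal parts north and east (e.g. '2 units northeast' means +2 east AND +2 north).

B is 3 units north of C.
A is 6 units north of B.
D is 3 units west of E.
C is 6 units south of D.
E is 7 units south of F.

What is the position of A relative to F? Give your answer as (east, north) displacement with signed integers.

Answer: A is at (east=-3, north=-4) relative to F.

Derivation:
Place F at the origin (east=0, north=0).
  E is 7 units south of F: delta (east=+0, north=-7); E at (east=0, north=-7).
  D is 3 units west of E: delta (east=-3, north=+0); D at (east=-3, north=-7).
  C is 6 units south of D: delta (east=+0, north=-6); C at (east=-3, north=-13).
  B is 3 units north of C: delta (east=+0, north=+3); B at (east=-3, north=-10).
  A is 6 units north of B: delta (east=+0, north=+6); A at (east=-3, north=-4).
Therefore A relative to F: (east=-3, north=-4).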